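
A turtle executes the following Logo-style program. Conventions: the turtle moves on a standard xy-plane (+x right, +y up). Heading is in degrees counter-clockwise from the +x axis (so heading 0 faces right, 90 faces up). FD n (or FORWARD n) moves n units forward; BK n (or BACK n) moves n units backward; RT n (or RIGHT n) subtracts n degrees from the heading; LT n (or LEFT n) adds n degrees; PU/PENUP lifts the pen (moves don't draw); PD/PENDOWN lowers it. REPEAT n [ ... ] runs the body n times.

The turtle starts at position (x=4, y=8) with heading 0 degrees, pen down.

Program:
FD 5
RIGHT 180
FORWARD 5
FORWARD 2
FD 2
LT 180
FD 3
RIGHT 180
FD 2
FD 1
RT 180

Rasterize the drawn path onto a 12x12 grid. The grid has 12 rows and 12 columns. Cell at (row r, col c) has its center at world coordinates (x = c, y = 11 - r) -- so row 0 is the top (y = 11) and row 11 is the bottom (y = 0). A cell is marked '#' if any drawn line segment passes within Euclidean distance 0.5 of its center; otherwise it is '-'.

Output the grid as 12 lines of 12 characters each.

Answer: ------------
------------
------------
##########--
------------
------------
------------
------------
------------
------------
------------
------------

Derivation:
Segment 0: (4,8) -> (9,8)
Segment 1: (9,8) -> (4,8)
Segment 2: (4,8) -> (2,8)
Segment 3: (2,8) -> (0,8)
Segment 4: (0,8) -> (3,8)
Segment 5: (3,8) -> (1,8)
Segment 6: (1,8) -> (0,8)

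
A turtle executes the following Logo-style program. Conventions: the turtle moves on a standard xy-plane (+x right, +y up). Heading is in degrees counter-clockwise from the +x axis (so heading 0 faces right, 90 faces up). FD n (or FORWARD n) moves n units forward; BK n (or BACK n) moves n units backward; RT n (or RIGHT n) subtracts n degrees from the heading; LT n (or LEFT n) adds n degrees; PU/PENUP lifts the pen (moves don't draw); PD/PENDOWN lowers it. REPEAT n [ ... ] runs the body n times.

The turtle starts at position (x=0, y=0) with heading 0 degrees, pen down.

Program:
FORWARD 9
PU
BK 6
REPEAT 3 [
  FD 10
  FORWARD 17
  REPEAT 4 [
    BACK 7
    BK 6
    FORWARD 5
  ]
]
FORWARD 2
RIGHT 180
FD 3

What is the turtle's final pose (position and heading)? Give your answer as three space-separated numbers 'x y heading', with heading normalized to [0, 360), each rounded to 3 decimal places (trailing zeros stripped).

Answer: -13 0 180

Derivation:
Executing turtle program step by step:
Start: pos=(0,0), heading=0, pen down
FD 9: (0,0) -> (9,0) [heading=0, draw]
PU: pen up
BK 6: (9,0) -> (3,0) [heading=0, move]
REPEAT 3 [
  -- iteration 1/3 --
  FD 10: (3,0) -> (13,0) [heading=0, move]
  FD 17: (13,0) -> (30,0) [heading=0, move]
  REPEAT 4 [
    -- iteration 1/4 --
    BK 7: (30,0) -> (23,0) [heading=0, move]
    BK 6: (23,0) -> (17,0) [heading=0, move]
    FD 5: (17,0) -> (22,0) [heading=0, move]
    -- iteration 2/4 --
    BK 7: (22,0) -> (15,0) [heading=0, move]
    BK 6: (15,0) -> (9,0) [heading=0, move]
    FD 5: (9,0) -> (14,0) [heading=0, move]
    -- iteration 3/4 --
    BK 7: (14,0) -> (7,0) [heading=0, move]
    BK 6: (7,0) -> (1,0) [heading=0, move]
    FD 5: (1,0) -> (6,0) [heading=0, move]
    -- iteration 4/4 --
    BK 7: (6,0) -> (-1,0) [heading=0, move]
    BK 6: (-1,0) -> (-7,0) [heading=0, move]
    FD 5: (-7,0) -> (-2,0) [heading=0, move]
  ]
  -- iteration 2/3 --
  FD 10: (-2,0) -> (8,0) [heading=0, move]
  FD 17: (8,0) -> (25,0) [heading=0, move]
  REPEAT 4 [
    -- iteration 1/4 --
    BK 7: (25,0) -> (18,0) [heading=0, move]
    BK 6: (18,0) -> (12,0) [heading=0, move]
    FD 5: (12,0) -> (17,0) [heading=0, move]
    -- iteration 2/4 --
    BK 7: (17,0) -> (10,0) [heading=0, move]
    BK 6: (10,0) -> (4,0) [heading=0, move]
    FD 5: (4,0) -> (9,0) [heading=0, move]
    -- iteration 3/4 --
    BK 7: (9,0) -> (2,0) [heading=0, move]
    BK 6: (2,0) -> (-4,0) [heading=0, move]
    FD 5: (-4,0) -> (1,0) [heading=0, move]
    -- iteration 4/4 --
    BK 7: (1,0) -> (-6,0) [heading=0, move]
    BK 6: (-6,0) -> (-12,0) [heading=0, move]
    FD 5: (-12,0) -> (-7,0) [heading=0, move]
  ]
  -- iteration 3/3 --
  FD 10: (-7,0) -> (3,0) [heading=0, move]
  FD 17: (3,0) -> (20,0) [heading=0, move]
  REPEAT 4 [
    -- iteration 1/4 --
    BK 7: (20,0) -> (13,0) [heading=0, move]
    BK 6: (13,0) -> (7,0) [heading=0, move]
    FD 5: (7,0) -> (12,0) [heading=0, move]
    -- iteration 2/4 --
    BK 7: (12,0) -> (5,0) [heading=0, move]
    BK 6: (5,0) -> (-1,0) [heading=0, move]
    FD 5: (-1,0) -> (4,0) [heading=0, move]
    -- iteration 3/4 --
    BK 7: (4,0) -> (-3,0) [heading=0, move]
    BK 6: (-3,0) -> (-9,0) [heading=0, move]
    FD 5: (-9,0) -> (-4,0) [heading=0, move]
    -- iteration 4/4 --
    BK 7: (-4,0) -> (-11,0) [heading=0, move]
    BK 6: (-11,0) -> (-17,0) [heading=0, move]
    FD 5: (-17,0) -> (-12,0) [heading=0, move]
  ]
]
FD 2: (-12,0) -> (-10,0) [heading=0, move]
RT 180: heading 0 -> 180
FD 3: (-10,0) -> (-13,0) [heading=180, move]
Final: pos=(-13,0), heading=180, 1 segment(s) drawn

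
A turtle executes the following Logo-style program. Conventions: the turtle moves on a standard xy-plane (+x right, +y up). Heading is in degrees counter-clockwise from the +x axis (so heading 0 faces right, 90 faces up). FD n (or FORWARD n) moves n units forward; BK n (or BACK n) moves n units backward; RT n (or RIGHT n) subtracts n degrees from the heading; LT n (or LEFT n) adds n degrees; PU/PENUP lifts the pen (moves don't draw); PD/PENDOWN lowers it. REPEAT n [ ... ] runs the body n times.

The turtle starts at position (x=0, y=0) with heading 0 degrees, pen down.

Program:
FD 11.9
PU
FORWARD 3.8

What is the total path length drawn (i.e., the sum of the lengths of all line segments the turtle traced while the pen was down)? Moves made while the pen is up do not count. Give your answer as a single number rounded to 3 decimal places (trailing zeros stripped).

Executing turtle program step by step:
Start: pos=(0,0), heading=0, pen down
FD 11.9: (0,0) -> (11.9,0) [heading=0, draw]
PU: pen up
FD 3.8: (11.9,0) -> (15.7,0) [heading=0, move]
Final: pos=(15.7,0), heading=0, 1 segment(s) drawn

Segment lengths:
  seg 1: (0,0) -> (11.9,0), length = 11.9
Total = 11.9

Answer: 11.9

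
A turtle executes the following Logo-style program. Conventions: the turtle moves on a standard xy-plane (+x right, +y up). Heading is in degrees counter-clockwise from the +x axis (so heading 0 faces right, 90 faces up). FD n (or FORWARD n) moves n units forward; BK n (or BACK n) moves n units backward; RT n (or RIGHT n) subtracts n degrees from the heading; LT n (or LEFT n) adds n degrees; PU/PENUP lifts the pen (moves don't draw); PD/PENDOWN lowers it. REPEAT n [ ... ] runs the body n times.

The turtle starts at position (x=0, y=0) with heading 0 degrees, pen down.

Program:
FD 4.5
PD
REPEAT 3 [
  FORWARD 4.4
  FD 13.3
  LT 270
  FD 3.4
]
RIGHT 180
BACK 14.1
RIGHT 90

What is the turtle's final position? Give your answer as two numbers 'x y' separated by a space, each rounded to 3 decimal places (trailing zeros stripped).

Answer: 1.1 -3.6

Derivation:
Executing turtle program step by step:
Start: pos=(0,0), heading=0, pen down
FD 4.5: (0,0) -> (4.5,0) [heading=0, draw]
PD: pen down
REPEAT 3 [
  -- iteration 1/3 --
  FD 4.4: (4.5,0) -> (8.9,0) [heading=0, draw]
  FD 13.3: (8.9,0) -> (22.2,0) [heading=0, draw]
  LT 270: heading 0 -> 270
  FD 3.4: (22.2,0) -> (22.2,-3.4) [heading=270, draw]
  -- iteration 2/3 --
  FD 4.4: (22.2,-3.4) -> (22.2,-7.8) [heading=270, draw]
  FD 13.3: (22.2,-7.8) -> (22.2,-21.1) [heading=270, draw]
  LT 270: heading 270 -> 180
  FD 3.4: (22.2,-21.1) -> (18.8,-21.1) [heading=180, draw]
  -- iteration 3/3 --
  FD 4.4: (18.8,-21.1) -> (14.4,-21.1) [heading=180, draw]
  FD 13.3: (14.4,-21.1) -> (1.1,-21.1) [heading=180, draw]
  LT 270: heading 180 -> 90
  FD 3.4: (1.1,-21.1) -> (1.1,-17.7) [heading=90, draw]
]
RT 180: heading 90 -> 270
BK 14.1: (1.1,-17.7) -> (1.1,-3.6) [heading=270, draw]
RT 90: heading 270 -> 180
Final: pos=(1.1,-3.6), heading=180, 11 segment(s) drawn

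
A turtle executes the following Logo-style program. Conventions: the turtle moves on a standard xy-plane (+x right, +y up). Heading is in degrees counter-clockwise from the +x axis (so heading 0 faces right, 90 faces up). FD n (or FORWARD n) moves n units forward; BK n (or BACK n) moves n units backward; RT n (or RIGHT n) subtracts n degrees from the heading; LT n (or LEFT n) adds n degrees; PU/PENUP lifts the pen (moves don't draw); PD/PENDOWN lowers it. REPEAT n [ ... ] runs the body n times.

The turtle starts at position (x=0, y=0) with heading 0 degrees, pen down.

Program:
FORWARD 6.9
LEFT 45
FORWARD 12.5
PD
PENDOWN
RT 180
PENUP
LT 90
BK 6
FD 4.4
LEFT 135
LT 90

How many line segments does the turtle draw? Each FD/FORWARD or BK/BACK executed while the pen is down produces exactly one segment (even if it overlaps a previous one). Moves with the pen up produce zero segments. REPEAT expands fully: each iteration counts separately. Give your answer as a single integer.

Executing turtle program step by step:
Start: pos=(0,0), heading=0, pen down
FD 6.9: (0,0) -> (6.9,0) [heading=0, draw]
LT 45: heading 0 -> 45
FD 12.5: (6.9,0) -> (15.739,8.839) [heading=45, draw]
PD: pen down
PD: pen down
RT 180: heading 45 -> 225
PU: pen up
LT 90: heading 225 -> 315
BK 6: (15.739,8.839) -> (11.496,13.081) [heading=315, move]
FD 4.4: (11.496,13.081) -> (14.607,9.97) [heading=315, move]
LT 135: heading 315 -> 90
LT 90: heading 90 -> 180
Final: pos=(14.607,9.97), heading=180, 2 segment(s) drawn
Segments drawn: 2

Answer: 2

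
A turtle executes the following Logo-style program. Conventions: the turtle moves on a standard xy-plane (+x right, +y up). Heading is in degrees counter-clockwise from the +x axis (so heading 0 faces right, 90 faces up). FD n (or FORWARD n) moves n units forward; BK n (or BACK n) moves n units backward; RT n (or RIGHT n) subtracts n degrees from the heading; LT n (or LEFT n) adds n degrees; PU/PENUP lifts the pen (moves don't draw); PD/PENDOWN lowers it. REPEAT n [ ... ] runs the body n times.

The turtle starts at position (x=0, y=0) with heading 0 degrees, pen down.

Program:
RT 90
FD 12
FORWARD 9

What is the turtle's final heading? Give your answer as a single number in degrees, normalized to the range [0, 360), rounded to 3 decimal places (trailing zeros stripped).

Answer: 270

Derivation:
Executing turtle program step by step:
Start: pos=(0,0), heading=0, pen down
RT 90: heading 0 -> 270
FD 12: (0,0) -> (0,-12) [heading=270, draw]
FD 9: (0,-12) -> (0,-21) [heading=270, draw]
Final: pos=(0,-21), heading=270, 2 segment(s) drawn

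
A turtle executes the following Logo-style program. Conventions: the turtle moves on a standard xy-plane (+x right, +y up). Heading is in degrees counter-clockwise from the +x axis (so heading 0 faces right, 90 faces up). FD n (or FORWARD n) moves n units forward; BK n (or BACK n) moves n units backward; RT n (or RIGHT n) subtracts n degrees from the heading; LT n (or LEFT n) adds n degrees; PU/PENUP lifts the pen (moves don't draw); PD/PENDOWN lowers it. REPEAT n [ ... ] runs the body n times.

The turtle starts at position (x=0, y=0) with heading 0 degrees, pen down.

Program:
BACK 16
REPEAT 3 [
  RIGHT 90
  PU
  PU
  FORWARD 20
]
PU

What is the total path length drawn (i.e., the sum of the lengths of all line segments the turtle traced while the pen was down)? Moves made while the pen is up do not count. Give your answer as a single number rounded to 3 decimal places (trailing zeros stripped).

Answer: 16

Derivation:
Executing turtle program step by step:
Start: pos=(0,0), heading=0, pen down
BK 16: (0,0) -> (-16,0) [heading=0, draw]
REPEAT 3 [
  -- iteration 1/3 --
  RT 90: heading 0 -> 270
  PU: pen up
  PU: pen up
  FD 20: (-16,0) -> (-16,-20) [heading=270, move]
  -- iteration 2/3 --
  RT 90: heading 270 -> 180
  PU: pen up
  PU: pen up
  FD 20: (-16,-20) -> (-36,-20) [heading=180, move]
  -- iteration 3/3 --
  RT 90: heading 180 -> 90
  PU: pen up
  PU: pen up
  FD 20: (-36,-20) -> (-36,0) [heading=90, move]
]
PU: pen up
Final: pos=(-36,0), heading=90, 1 segment(s) drawn

Segment lengths:
  seg 1: (0,0) -> (-16,0), length = 16
Total = 16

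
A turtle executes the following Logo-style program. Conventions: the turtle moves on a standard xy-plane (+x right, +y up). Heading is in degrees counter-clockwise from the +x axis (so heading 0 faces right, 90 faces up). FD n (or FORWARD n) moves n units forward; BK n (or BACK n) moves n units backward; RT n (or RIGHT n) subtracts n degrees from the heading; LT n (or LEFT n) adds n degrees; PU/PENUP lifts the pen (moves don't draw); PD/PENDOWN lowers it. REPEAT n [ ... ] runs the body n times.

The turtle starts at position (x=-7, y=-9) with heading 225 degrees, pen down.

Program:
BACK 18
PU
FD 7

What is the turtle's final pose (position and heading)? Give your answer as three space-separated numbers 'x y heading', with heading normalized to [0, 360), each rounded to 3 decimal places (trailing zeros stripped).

Answer: 0.778 -1.222 225

Derivation:
Executing turtle program step by step:
Start: pos=(-7,-9), heading=225, pen down
BK 18: (-7,-9) -> (5.728,3.728) [heading=225, draw]
PU: pen up
FD 7: (5.728,3.728) -> (0.778,-1.222) [heading=225, move]
Final: pos=(0.778,-1.222), heading=225, 1 segment(s) drawn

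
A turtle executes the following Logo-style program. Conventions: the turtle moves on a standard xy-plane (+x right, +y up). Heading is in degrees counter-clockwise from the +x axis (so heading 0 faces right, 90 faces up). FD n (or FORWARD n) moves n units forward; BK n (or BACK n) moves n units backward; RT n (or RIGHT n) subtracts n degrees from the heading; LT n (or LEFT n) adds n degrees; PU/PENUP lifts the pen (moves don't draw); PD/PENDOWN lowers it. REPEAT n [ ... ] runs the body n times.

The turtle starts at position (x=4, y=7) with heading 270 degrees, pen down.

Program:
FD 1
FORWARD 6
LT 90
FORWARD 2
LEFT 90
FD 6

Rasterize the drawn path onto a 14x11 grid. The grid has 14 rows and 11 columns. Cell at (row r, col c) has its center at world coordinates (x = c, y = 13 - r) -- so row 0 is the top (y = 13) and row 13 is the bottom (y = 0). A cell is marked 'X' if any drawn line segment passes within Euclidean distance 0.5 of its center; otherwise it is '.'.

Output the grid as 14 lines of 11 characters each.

Segment 0: (4,7) -> (4,6)
Segment 1: (4,6) -> (4,0)
Segment 2: (4,0) -> (6,-0)
Segment 3: (6,-0) -> (6,6)

Answer: ...........
...........
...........
...........
...........
...........
....X......
....X.X....
....X.X....
....X.X....
....X.X....
....X.X....
....X.X....
....XXX....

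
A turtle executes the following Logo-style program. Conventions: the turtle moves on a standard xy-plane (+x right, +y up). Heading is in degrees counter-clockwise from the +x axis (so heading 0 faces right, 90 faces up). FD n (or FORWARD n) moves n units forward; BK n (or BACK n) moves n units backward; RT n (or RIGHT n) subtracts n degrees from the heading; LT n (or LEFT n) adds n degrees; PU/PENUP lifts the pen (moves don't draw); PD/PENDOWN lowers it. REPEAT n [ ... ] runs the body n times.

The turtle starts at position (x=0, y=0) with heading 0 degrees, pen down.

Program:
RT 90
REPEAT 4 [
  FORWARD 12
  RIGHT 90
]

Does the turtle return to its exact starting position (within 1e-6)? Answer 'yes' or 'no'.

Answer: yes

Derivation:
Executing turtle program step by step:
Start: pos=(0,0), heading=0, pen down
RT 90: heading 0 -> 270
REPEAT 4 [
  -- iteration 1/4 --
  FD 12: (0,0) -> (0,-12) [heading=270, draw]
  RT 90: heading 270 -> 180
  -- iteration 2/4 --
  FD 12: (0,-12) -> (-12,-12) [heading=180, draw]
  RT 90: heading 180 -> 90
  -- iteration 3/4 --
  FD 12: (-12,-12) -> (-12,0) [heading=90, draw]
  RT 90: heading 90 -> 0
  -- iteration 4/4 --
  FD 12: (-12,0) -> (0,0) [heading=0, draw]
  RT 90: heading 0 -> 270
]
Final: pos=(0,0), heading=270, 4 segment(s) drawn

Start position: (0, 0)
Final position: (0, 0)
Distance = 0; < 1e-6 -> CLOSED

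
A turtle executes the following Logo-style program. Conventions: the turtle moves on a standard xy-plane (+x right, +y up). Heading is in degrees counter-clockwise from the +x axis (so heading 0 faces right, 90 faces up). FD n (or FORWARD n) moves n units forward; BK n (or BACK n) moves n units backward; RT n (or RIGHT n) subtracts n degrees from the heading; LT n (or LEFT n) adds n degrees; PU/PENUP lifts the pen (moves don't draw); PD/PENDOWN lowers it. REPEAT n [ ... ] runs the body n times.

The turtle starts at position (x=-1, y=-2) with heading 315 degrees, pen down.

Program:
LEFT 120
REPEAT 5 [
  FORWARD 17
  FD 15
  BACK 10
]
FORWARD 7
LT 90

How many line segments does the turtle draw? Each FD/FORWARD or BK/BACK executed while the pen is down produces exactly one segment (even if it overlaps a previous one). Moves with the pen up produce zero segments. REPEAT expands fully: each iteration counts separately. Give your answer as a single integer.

Answer: 16

Derivation:
Executing turtle program step by step:
Start: pos=(-1,-2), heading=315, pen down
LT 120: heading 315 -> 75
REPEAT 5 [
  -- iteration 1/5 --
  FD 17: (-1,-2) -> (3.4,14.421) [heading=75, draw]
  FD 15: (3.4,14.421) -> (7.282,28.91) [heading=75, draw]
  BK 10: (7.282,28.91) -> (4.694,19.25) [heading=75, draw]
  -- iteration 2/5 --
  FD 17: (4.694,19.25) -> (9.094,35.671) [heading=75, draw]
  FD 15: (9.094,35.671) -> (12.976,50.16) [heading=75, draw]
  BK 10: (12.976,50.16) -> (10.388,40.501) [heading=75, draw]
  -- iteration 3/5 --
  FD 17: (10.388,40.501) -> (14.788,56.921) [heading=75, draw]
  FD 15: (14.788,56.921) -> (18.67,71.41) [heading=75, draw]
  BK 10: (18.67,71.41) -> (16.082,61.751) [heading=75, draw]
  -- iteration 4/5 --
  FD 17: (16.082,61.751) -> (20.482,78.172) [heading=75, draw]
  FD 15: (20.482,78.172) -> (24.364,92.661) [heading=75, draw]
  BK 10: (24.364,92.661) -> (21.776,83.001) [heading=75, draw]
  -- iteration 5/5 --
  FD 17: (21.776,83.001) -> (26.176,99.422) [heading=75, draw]
  FD 15: (26.176,99.422) -> (30.058,113.911) [heading=75, draw]
  BK 10: (30.058,113.911) -> (27.47,104.252) [heading=75, draw]
]
FD 7: (27.47,104.252) -> (29.282,111.013) [heading=75, draw]
LT 90: heading 75 -> 165
Final: pos=(29.282,111.013), heading=165, 16 segment(s) drawn
Segments drawn: 16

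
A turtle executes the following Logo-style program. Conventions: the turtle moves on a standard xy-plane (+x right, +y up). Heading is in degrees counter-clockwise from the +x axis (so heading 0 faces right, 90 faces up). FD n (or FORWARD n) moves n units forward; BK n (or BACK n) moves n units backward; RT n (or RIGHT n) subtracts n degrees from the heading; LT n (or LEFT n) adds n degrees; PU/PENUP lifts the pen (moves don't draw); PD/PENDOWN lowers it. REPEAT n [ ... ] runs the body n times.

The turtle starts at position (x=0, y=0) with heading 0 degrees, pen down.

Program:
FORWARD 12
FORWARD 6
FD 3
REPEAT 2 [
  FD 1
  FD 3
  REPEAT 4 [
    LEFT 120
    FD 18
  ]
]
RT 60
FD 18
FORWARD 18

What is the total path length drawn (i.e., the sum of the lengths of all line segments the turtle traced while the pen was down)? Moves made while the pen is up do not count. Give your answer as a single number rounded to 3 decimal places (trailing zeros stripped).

Answer: 209

Derivation:
Executing turtle program step by step:
Start: pos=(0,0), heading=0, pen down
FD 12: (0,0) -> (12,0) [heading=0, draw]
FD 6: (12,0) -> (18,0) [heading=0, draw]
FD 3: (18,0) -> (21,0) [heading=0, draw]
REPEAT 2 [
  -- iteration 1/2 --
  FD 1: (21,0) -> (22,0) [heading=0, draw]
  FD 3: (22,0) -> (25,0) [heading=0, draw]
  REPEAT 4 [
    -- iteration 1/4 --
    LT 120: heading 0 -> 120
    FD 18: (25,0) -> (16,15.588) [heading=120, draw]
    -- iteration 2/4 --
    LT 120: heading 120 -> 240
    FD 18: (16,15.588) -> (7,0) [heading=240, draw]
    -- iteration 3/4 --
    LT 120: heading 240 -> 0
    FD 18: (7,0) -> (25,0) [heading=0, draw]
    -- iteration 4/4 --
    LT 120: heading 0 -> 120
    FD 18: (25,0) -> (16,15.588) [heading=120, draw]
  ]
  -- iteration 2/2 --
  FD 1: (16,15.588) -> (15.5,16.454) [heading=120, draw]
  FD 3: (15.5,16.454) -> (14,19.053) [heading=120, draw]
  REPEAT 4 [
    -- iteration 1/4 --
    LT 120: heading 120 -> 240
    FD 18: (14,19.053) -> (5,3.464) [heading=240, draw]
    -- iteration 2/4 --
    LT 120: heading 240 -> 0
    FD 18: (5,3.464) -> (23,3.464) [heading=0, draw]
    -- iteration 3/4 --
    LT 120: heading 0 -> 120
    FD 18: (23,3.464) -> (14,19.053) [heading=120, draw]
    -- iteration 4/4 --
    LT 120: heading 120 -> 240
    FD 18: (14,19.053) -> (5,3.464) [heading=240, draw]
  ]
]
RT 60: heading 240 -> 180
FD 18: (5,3.464) -> (-13,3.464) [heading=180, draw]
FD 18: (-13,3.464) -> (-31,3.464) [heading=180, draw]
Final: pos=(-31,3.464), heading=180, 17 segment(s) drawn

Segment lengths:
  seg 1: (0,0) -> (12,0), length = 12
  seg 2: (12,0) -> (18,0), length = 6
  seg 3: (18,0) -> (21,0), length = 3
  seg 4: (21,0) -> (22,0), length = 1
  seg 5: (22,0) -> (25,0), length = 3
  seg 6: (25,0) -> (16,15.588), length = 18
  seg 7: (16,15.588) -> (7,0), length = 18
  seg 8: (7,0) -> (25,0), length = 18
  seg 9: (25,0) -> (16,15.588), length = 18
  seg 10: (16,15.588) -> (15.5,16.454), length = 1
  seg 11: (15.5,16.454) -> (14,19.053), length = 3
  seg 12: (14,19.053) -> (5,3.464), length = 18
  seg 13: (5,3.464) -> (23,3.464), length = 18
  seg 14: (23,3.464) -> (14,19.053), length = 18
  seg 15: (14,19.053) -> (5,3.464), length = 18
  seg 16: (5,3.464) -> (-13,3.464), length = 18
  seg 17: (-13,3.464) -> (-31,3.464), length = 18
Total = 209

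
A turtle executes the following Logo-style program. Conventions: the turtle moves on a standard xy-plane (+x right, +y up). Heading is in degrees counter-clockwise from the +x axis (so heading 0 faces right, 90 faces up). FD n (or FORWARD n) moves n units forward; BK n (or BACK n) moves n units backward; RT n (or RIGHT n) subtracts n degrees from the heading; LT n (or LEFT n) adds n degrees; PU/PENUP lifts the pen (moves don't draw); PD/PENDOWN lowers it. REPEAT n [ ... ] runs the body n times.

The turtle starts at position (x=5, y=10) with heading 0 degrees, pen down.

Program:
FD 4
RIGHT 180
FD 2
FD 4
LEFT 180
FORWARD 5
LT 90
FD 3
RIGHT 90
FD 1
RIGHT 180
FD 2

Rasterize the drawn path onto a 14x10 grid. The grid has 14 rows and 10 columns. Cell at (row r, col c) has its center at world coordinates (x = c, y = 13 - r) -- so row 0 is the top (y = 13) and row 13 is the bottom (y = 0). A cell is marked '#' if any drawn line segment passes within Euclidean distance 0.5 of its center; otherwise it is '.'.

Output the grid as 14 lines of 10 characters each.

Answer: .......###
........#.
........#.
...#######
..........
..........
..........
..........
..........
..........
..........
..........
..........
..........

Derivation:
Segment 0: (5,10) -> (9,10)
Segment 1: (9,10) -> (7,10)
Segment 2: (7,10) -> (3,10)
Segment 3: (3,10) -> (8,10)
Segment 4: (8,10) -> (8,13)
Segment 5: (8,13) -> (9,13)
Segment 6: (9,13) -> (7,13)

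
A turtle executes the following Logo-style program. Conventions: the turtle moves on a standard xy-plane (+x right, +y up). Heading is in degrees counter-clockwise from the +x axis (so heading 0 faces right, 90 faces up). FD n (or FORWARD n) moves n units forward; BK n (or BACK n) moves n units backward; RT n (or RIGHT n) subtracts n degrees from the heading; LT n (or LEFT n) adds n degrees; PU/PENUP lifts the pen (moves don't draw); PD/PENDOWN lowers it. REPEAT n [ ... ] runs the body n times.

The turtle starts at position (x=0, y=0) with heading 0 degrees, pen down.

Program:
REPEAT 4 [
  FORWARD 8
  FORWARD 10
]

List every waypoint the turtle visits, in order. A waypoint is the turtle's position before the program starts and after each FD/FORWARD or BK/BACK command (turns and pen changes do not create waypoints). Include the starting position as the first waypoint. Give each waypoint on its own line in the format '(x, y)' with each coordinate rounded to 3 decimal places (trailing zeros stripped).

Answer: (0, 0)
(8, 0)
(18, 0)
(26, 0)
(36, 0)
(44, 0)
(54, 0)
(62, 0)
(72, 0)

Derivation:
Executing turtle program step by step:
Start: pos=(0,0), heading=0, pen down
REPEAT 4 [
  -- iteration 1/4 --
  FD 8: (0,0) -> (8,0) [heading=0, draw]
  FD 10: (8,0) -> (18,0) [heading=0, draw]
  -- iteration 2/4 --
  FD 8: (18,0) -> (26,0) [heading=0, draw]
  FD 10: (26,0) -> (36,0) [heading=0, draw]
  -- iteration 3/4 --
  FD 8: (36,0) -> (44,0) [heading=0, draw]
  FD 10: (44,0) -> (54,0) [heading=0, draw]
  -- iteration 4/4 --
  FD 8: (54,0) -> (62,0) [heading=0, draw]
  FD 10: (62,0) -> (72,0) [heading=0, draw]
]
Final: pos=(72,0), heading=0, 8 segment(s) drawn
Waypoints (9 total):
(0, 0)
(8, 0)
(18, 0)
(26, 0)
(36, 0)
(44, 0)
(54, 0)
(62, 0)
(72, 0)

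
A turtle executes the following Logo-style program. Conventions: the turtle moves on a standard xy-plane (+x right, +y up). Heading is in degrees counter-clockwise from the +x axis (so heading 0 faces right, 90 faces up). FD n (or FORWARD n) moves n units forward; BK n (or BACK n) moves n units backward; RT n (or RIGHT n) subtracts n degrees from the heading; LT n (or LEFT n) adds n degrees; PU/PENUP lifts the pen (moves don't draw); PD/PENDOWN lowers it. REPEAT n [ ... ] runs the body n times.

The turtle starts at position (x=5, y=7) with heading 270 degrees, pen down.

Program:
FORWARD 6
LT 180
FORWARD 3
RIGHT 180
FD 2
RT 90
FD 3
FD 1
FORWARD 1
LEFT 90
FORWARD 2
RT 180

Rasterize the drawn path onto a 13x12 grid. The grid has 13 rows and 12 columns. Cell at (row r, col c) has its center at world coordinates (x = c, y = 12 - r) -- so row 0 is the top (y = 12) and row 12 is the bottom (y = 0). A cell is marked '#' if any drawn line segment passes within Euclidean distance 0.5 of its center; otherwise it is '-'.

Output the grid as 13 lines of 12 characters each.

Segment 0: (5,7) -> (5,1)
Segment 1: (5,1) -> (5,4)
Segment 2: (5,4) -> (5,2)
Segment 3: (5,2) -> (2,2)
Segment 4: (2,2) -> (1,2)
Segment 5: (1,2) -> (0,2)
Segment 6: (0,2) -> (-0,0)

Answer: ------------
------------
------------
------------
------------
-----#------
-----#------
-----#------
-----#------
-----#------
######------
#----#------
#-----------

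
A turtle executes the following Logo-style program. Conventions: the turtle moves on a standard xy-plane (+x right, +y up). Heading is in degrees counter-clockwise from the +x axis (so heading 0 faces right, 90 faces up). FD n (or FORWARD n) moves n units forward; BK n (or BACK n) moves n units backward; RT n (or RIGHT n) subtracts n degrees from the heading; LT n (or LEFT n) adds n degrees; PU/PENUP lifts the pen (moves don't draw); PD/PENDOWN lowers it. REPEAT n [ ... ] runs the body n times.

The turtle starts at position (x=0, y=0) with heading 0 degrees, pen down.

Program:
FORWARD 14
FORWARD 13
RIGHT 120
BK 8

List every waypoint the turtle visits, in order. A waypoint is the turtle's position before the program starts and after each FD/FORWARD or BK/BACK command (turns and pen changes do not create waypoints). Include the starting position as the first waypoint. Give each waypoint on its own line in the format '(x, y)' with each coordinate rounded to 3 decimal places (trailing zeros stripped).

Answer: (0, 0)
(14, 0)
(27, 0)
(31, 6.928)

Derivation:
Executing turtle program step by step:
Start: pos=(0,0), heading=0, pen down
FD 14: (0,0) -> (14,0) [heading=0, draw]
FD 13: (14,0) -> (27,0) [heading=0, draw]
RT 120: heading 0 -> 240
BK 8: (27,0) -> (31,6.928) [heading=240, draw]
Final: pos=(31,6.928), heading=240, 3 segment(s) drawn
Waypoints (4 total):
(0, 0)
(14, 0)
(27, 0)
(31, 6.928)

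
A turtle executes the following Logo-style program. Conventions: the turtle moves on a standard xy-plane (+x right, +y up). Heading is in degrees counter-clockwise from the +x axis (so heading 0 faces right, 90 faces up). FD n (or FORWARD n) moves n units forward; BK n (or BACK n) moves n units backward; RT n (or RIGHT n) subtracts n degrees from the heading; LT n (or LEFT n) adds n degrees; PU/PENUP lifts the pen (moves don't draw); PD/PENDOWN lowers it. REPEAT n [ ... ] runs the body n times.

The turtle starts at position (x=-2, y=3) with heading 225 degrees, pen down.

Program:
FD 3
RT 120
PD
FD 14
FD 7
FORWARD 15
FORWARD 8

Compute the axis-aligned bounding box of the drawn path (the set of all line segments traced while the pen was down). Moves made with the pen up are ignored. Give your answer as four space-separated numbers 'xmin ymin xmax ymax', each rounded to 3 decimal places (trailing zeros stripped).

Answer: -15.509 0.879 -2 43.379

Derivation:
Executing turtle program step by step:
Start: pos=(-2,3), heading=225, pen down
FD 3: (-2,3) -> (-4.121,0.879) [heading=225, draw]
RT 120: heading 225 -> 105
PD: pen down
FD 14: (-4.121,0.879) -> (-7.745,14.402) [heading=105, draw]
FD 7: (-7.745,14.402) -> (-9.557,21.163) [heading=105, draw]
FD 15: (-9.557,21.163) -> (-13.439,35.652) [heading=105, draw]
FD 8: (-13.439,35.652) -> (-15.509,43.379) [heading=105, draw]
Final: pos=(-15.509,43.379), heading=105, 5 segment(s) drawn

Segment endpoints: x in {-15.509, -13.439, -9.557, -7.745, -4.121, -2}, y in {0.879, 3, 14.402, 21.163, 35.652, 43.379}
xmin=-15.509, ymin=0.879, xmax=-2, ymax=43.379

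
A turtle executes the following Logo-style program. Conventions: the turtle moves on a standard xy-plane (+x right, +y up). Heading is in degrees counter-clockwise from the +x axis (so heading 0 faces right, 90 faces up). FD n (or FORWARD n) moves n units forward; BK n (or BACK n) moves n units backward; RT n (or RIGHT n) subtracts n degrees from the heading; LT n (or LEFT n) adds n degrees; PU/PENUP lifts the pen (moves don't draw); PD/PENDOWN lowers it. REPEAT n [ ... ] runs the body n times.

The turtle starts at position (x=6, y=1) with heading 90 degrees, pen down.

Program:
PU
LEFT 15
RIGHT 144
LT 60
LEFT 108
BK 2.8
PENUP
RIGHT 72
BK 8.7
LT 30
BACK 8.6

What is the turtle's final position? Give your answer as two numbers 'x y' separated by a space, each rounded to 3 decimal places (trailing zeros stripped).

Executing turtle program step by step:
Start: pos=(6,1), heading=90, pen down
PU: pen up
LT 15: heading 90 -> 105
RT 144: heading 105 -> 321
LT 60: heading 321 -> 21
LT 108: heading 21 -> 129
BK 2.8: (6,1) -> (7.762,-1.176) [heading=129, move]
PU: pen up
RT 72: heading 129 -> 57
BK 8.7: (7.762,-1.176) -> (3.024,-8.472) [heading=57, move]
LT 30: heading 57 -> 87
BK 8.6: (3.024,-8.472) -> (2.574,-17.061) [heading=87, move]
Final: pos=(2.574,-17.061), heading=87, 0 segment(s) drawn

Answer: 2.574 -17.061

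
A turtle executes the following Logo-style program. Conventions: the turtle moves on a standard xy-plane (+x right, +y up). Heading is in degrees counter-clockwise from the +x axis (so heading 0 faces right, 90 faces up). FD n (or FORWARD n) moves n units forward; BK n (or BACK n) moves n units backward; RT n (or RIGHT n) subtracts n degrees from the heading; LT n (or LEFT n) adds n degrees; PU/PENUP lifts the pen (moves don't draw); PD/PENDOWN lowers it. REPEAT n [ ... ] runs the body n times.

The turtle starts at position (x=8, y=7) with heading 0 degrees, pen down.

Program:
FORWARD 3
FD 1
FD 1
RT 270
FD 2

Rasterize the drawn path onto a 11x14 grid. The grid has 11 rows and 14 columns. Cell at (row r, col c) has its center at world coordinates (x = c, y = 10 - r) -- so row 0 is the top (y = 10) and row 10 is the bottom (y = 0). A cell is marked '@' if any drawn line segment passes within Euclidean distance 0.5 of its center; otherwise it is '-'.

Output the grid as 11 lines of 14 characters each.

Segment 0: (8,7) -> (11,7)
Segment 1: (11,7) -> (12,7)
Segment 2: (12,7) -> (13,7)
Segment 3: (13,7) -> (13,9)

Answer: --------------
-------------@
-------------@
--------@@@@@@
--------------
--------------
--------------
--------------
--------------
--------------
--------------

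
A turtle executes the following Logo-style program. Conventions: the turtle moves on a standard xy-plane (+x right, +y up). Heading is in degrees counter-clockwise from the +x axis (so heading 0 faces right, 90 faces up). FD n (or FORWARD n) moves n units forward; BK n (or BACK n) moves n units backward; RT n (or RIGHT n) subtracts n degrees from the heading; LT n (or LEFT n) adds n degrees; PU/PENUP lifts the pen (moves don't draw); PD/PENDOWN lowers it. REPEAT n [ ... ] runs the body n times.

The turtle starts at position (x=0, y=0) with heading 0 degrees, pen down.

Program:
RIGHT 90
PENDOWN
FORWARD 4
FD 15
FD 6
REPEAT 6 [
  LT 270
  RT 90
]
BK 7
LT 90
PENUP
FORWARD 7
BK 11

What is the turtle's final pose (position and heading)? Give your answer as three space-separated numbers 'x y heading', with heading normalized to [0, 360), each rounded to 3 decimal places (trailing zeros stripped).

Answer: -4 -18 0

Derivation:
Executing turtle program step by step:
Start: pos=(0,0), heading=0, pen down
RT 90: heading 0 -> 270
PD: pen down
FD 4: (0,0) -> (0,-4) [heading=270, draw]
FD 15: (0,-4) -> (0,-19) [heading=270, draw]
FD 6: (0,-19) -> (0,-25) [heading=270, draw]
REPEAT 6 [
  -- iteration 1/6 --
  LT 270: heading 270 -> 180
  RT 90: heading 180 -> 90
  -- iteration 2/6 --
  LT 270: heading 90 -> 0
  RT 90: heading 0 -> 270
  -- iteration 3/6 --
  LT 270: heading 270 -> 180
  RT 90: heading 180 -> 90
  -- iteration 4/6 --
  LT 270: heading 90 -> 0
  RT 90: heading 0 -> 270
  -- iteration 5/6 --
  LT 270: heading 270 -> 180
  RT 90: heading 180 -> 90
  -- iteration 6/6 --
  LT 270: heading 90 -> 0
  RT 90: heading 0 -> 270
]
BK 7: (0,-25) -> (0,-18) [heading=270, draw]
LT 90: heading 270 -> 0
PU: pen up
FD 7: (0,-18) -> (7,-18) [heading=0, move]
BK 11: (7,-18) -> (-4,-18) [heading=0, move]
Final: pos=(-4,-18), heading=0, 4 segment(s) drawn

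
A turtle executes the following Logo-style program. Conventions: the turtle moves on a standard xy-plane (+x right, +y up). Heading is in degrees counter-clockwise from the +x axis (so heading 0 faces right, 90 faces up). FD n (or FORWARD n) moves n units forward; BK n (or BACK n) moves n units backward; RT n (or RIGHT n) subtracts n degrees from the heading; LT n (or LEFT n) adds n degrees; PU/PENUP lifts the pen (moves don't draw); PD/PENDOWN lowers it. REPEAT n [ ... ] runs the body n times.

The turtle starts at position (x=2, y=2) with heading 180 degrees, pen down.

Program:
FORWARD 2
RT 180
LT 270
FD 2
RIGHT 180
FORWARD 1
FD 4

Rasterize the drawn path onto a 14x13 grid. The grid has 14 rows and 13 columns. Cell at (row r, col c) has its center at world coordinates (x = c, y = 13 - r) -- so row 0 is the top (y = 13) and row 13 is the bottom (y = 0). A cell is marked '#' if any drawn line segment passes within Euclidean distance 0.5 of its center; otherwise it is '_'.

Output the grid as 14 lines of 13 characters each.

Answer: _____________
_____________
_____________
_____________
_____________
_____________
_____________
_____________
#____________
#____________
#____________
###__________
#____________
#____________

Derivation:
Segment 0: (2,2) -> (0,2)
Segment 1: (0,2) -> (-0,0)
Segment 2: (-0,0) -> (-0,1)
Segment 3: (-0,1) -> (-0,5)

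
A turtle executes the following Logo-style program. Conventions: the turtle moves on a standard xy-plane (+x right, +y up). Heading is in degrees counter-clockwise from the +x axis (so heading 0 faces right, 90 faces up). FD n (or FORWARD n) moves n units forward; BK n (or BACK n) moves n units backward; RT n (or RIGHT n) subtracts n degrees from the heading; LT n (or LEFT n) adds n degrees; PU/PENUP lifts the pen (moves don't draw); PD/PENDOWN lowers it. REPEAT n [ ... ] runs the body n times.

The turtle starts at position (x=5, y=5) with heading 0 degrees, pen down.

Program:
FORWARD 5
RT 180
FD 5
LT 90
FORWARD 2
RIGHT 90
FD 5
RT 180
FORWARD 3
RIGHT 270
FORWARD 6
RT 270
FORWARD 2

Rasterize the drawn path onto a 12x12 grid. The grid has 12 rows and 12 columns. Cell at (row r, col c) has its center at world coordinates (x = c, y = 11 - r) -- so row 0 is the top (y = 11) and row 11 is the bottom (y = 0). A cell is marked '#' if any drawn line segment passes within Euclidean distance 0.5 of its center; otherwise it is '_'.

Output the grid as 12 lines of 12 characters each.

Segment 0: (5,5) -> (10,5)
Segment 1: (10,5) -> (5,5)
Segment 2: (5,5) -> (5,3)
Segment 3: (5,3) -> (0,3)
Segment 4: (0,3) -> (3,3)
Segment 5: (3,3) -> (3,9)
Segment 6: (3,9) -> (1,9)

Answer: ____________
____________
_###________
___#________
___#________
___#________
___#_######_
___#_#______
######______
____________
____________
____________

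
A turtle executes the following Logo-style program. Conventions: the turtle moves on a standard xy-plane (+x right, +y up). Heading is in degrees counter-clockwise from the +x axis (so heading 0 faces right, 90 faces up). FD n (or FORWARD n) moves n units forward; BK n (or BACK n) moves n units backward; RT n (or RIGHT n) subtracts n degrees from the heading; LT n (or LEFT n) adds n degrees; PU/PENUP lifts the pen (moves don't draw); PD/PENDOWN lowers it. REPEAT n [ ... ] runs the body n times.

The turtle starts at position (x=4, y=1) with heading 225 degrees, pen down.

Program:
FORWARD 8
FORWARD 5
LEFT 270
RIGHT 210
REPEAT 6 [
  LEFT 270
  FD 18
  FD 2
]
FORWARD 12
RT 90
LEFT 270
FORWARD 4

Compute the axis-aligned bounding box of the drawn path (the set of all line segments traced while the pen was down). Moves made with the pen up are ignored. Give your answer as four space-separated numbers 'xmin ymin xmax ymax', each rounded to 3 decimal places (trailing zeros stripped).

Answer: -32.793 -13.369 4 17.541

Derivation:
Executing turtle program step by step:
Start: pos=(4,1), heading=225, pen down
FD 8: (4,1) -> (-1.657,-4.657) [heading=225, draw]
FD 5: (-1.657,-4.657) -> (-5.192,-8.192) [heading=225, draw]
LT 270: heading 225 -> 135
RT 210: heading 135 -> 285
REPEAT 6 [
  -- iteration 1/6 --
  LT 270: heading 285 -> 195
  FD 18: (-5.192,-8.192) -> (-22.579,-12.851) [heading=195, draw]
  FD 2: (-22.579,-12.851) -> (-24.511,-13.369) [heading=195, draw]
  -- iteration 2/6 --
  LT 270: heading 195 -> 105
  FD 18: (-24.511,-13.369) -> (-29.17,4.018) [heading=105, draw]
  FD 2: (-29.17,4.018) -> (-29.687,5.95) [heading=105, draw]
  -- iteration 3/6 --
  LT 270: heading 105 -> 15
  FD 18: (-29.687,5.95) -> (-12.301,10.608) [heading=15, draw]
  FD 2: (-12.301,10.608) -> (-10.369,11.126) [heading=15, draw]
  -- iteration 4/6 --
  LT 270: heading 15 -> 285
  FD 18: (-10.369,11.126) -> (-5.71,-6.261) [heading=285, draw]
  FD 2: (-5.71,-6.261) -> (-5.192,-8.192) [heading=285, draw]
  -- iteration 5/6 --
  LT 270: heading 285 -> 195
  FD 18: (-5.192,-8.192) -> (-22.579,-12.851) [heading=195, draw]
  FD 2: (-22.579,-12.851) -> (-24.511,-13.369) [heading=195, draw]
  -- iteration 6/6 --
  LT 270: heading 195 -> 105
  FD 18: (-24.511,-13.369) -> (-29.17,4.018) [heading=105, draw]
  FD 2: (-29.17,4.018) -> (-29.687,5.95) [heading=105, draw]
]
FD 12: (-29.687,5.95) -> (-32.793,17.541) [heading=105, draw]
RT 90: heading 105 -> 15
LT 270: heading 15 -> 285
FD 4: (-32.793,17.541) -> (-31.758,13.677) [heading=285, draw]
Final: pos=(-31.758,13.677), heading=285, 16 segment(s) drawn

Segment endpoints: x in {-32.793, -31.758, -29.687, -29.687, -29.17, -29.17, -24.511, -24.511, -22.579, -22.579, -12.301, -10.369, -5.71, -5.192, -5.192, -1.657, 4}, y in {-13.369, -13.369, -12.851, -12.851, -8.192, -8.192, -6.261, -4.657, 1, 4.018, 4.018, 5.95, 5.95, 10.608, 11.126, 13.677, 17.541}
xmin=-32.793, ymin=-13.369, xmax=4, ymax=17.541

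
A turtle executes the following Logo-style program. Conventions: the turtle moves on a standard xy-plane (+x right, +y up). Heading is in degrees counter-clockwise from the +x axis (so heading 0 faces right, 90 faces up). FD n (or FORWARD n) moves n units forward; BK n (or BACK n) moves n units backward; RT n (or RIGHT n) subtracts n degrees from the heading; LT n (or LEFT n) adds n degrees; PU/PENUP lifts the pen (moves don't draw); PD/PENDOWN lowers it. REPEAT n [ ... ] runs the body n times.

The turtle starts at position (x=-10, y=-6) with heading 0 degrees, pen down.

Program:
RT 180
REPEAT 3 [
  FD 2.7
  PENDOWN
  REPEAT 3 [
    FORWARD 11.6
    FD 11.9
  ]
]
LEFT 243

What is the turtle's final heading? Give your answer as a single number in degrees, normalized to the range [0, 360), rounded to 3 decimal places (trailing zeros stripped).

Executing turtle program step by step:
Start: pos=(-10,-6), heading=0, pen down
RT 180: heading 0 -> 180
REPEAT 3 [
  -- iteration 1/3 --
  FD 2.7: (-10,-6) -> (-12.7,-6) [heading=180, draw]
  PD: pen down
  REPEAT 3 [
    -- iteration 1/3 --
    FD 11.6: (-12.7,-6) -> (-24.3,-6) [heading=180, draw]
    FD 11.9: (-24.3,-6) -> (-36.2,-6) [heading=180, draw]
    -- iteration 2/3 --
    FD 11.6: (-36.2,-6) -> (-47.8,-6) [heading=180, draw]
    FD 11.9: (-47.8,-6) -> (-59.7,-6) [heading=180, draw]
    -- iteration 3/3 --
    FD 11.6: (-59.7,-6) -> (-71.3,-6) [heading=180, draw]
    FD 11.9: (-71.3,-6) -> (-83.2,-6) [heading=180, draw]
  ]
  -- iteration 2/3 --
  FD 2.7: (-83.2,-6) -> (-85.9,-6) [heading=180, draw]
  PD: pen down
  REPEAT 3 [
    -- iteration 1/3 --
    FD 11.6: (-85.9,-6) -> (-97.5,-6) [heading=180, draw]
    FD 11.9: (-97.5,-6) -> (-109.4,-6) [heading=180, draw]
    -- iteration 2/3 --
    FD 11.6: (-109.4,-6) -> (-121,-6) [heading=180, draw]
    FD 11.9: (-121,-6) -> (-132.9,-6) [heading=180, draw]
    -- iteration 3/3 --
    FD 11.6: (-132.9,-6) -> (-144.5,-6) [heading=180, draw]
    FD 11.9: (-144.5,-6) -> (-156.4,-6) [heading=180, draw]
  ]
  -- iteration 3/3 --
  FD 2.7: (-156.4,-6) -> (-159.1,-6) [heading=180, draw]
  PD: pen down
  REPEAT 3 [
    -- iteration 1/3 --
    FD 11.6: (-159.1,-6) -> (-170.7,-6) [heading=180, draw]
    FD 11.9: (-170.7,-6) -> (-182.6,-6) [heading=180, draw]
    -- iteration 2/3 --
    FD 11.6: (-182.6,-6) -> (-194.2,-6) [heading=180, draw]
    FD 11.9: (-194.2,-6) -> (-206.1,-6) [heading=180, draw]
    -- iteration 3/3 --
    FD 11.6: (-206.1,-6) -> (-217.7,-6) [heading=180, draw]
    FD 11.9: (-217.7,-6) -> (-229.6,-6) [heading=180, draw]
  ]
]
LT 243: heading 180 -> 63
Final: pos=(-229.6,-6), heading=63, 21 segment(s) drawn

Answer: 63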